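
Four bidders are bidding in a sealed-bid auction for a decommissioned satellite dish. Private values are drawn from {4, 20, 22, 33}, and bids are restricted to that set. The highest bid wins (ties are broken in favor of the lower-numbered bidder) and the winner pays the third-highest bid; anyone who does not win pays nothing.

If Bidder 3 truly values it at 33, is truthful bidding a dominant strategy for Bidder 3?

Check each profile of the others' bids and compare truth against every alternative bid.
Others bid (4, 4, 33): truth gives 29, best alternative gives 0.
Others bid (4, 22, 4): truth gives 29, best alternative gives 0.
Others bid (22, 4, 4): truth gives 29, best alternative gives 0.
Others bid (4, 20, 33): truth gives 13, best alternative gives 0.
Others bid (4, 22, 20): truth gives 13, best alternative gives 0.
Others bid (20, 4, 33): truth gives 13, best alternative gives 0.
(Remaining 58 profiles checked similarly; truth is weakly best in each.)
In every case the truthful bid is at least as good as any alternative, so it is a dominant strategy.

Yes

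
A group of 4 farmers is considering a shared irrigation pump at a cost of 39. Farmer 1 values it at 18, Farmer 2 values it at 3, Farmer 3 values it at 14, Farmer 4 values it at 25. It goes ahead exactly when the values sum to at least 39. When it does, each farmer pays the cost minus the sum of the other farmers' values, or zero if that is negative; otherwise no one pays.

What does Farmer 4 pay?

4

Total value 60 ≥ cost 39, so the project is built.
The other farmers' values sum to 35.
Cost minus that sum is 39 - 35 = 4.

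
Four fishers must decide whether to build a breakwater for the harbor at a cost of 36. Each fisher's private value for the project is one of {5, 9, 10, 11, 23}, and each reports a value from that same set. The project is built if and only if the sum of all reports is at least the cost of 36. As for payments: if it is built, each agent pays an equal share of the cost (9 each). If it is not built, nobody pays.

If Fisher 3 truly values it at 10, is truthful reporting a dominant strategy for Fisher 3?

No

Consider the case where Fisher 1 reports 5, Fisher 2 reports 5 and Fisher 4 reports 5.
Truthful report 10: project not built, utility 0.
Report 23 instead: project built, pays 9, utility 10 - 9 = 1.
Since 1 > 0, reporting 23 is strictly better here, so truthful reporting is not dominant.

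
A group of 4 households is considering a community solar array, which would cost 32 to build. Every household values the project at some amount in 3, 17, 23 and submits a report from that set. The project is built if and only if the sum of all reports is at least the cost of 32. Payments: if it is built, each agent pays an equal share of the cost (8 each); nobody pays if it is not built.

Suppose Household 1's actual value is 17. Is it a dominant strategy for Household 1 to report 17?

No

Consider the case where Household 2 reports 3, Household 3 reports 3 and Household 4 reports 3.
Truthful report 17: project not built, utility 0.
Report 23 instead: project built, pays 8, utility 17 - 8 = 9.
Since 9 > 0, reporting 23 is strictly better here, so truthful reporting is not dominant.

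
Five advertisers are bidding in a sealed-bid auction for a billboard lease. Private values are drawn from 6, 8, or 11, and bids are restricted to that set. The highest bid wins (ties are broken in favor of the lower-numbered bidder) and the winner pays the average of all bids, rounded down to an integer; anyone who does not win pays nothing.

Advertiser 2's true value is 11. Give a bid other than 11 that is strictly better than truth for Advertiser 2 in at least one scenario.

8

Suppose Advertiser 1 bids 6, Advertiser 3 bids 6, Advertiser 4 bids 6 and Advertiser 5 bids 6.
Bid 11: wins, pays 7, utility 11 - 7 = 4.
Bid 8: wins, pays 6, utility 11 - 6 = 5.
So bidding 8 beats truth here (5 > 4).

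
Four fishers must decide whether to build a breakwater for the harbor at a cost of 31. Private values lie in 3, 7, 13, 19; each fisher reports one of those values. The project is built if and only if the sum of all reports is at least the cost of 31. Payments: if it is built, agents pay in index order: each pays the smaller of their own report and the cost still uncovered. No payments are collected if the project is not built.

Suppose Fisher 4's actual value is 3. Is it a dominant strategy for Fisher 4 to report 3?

Check each profile of the others' reports and compare truth against every alternative report.
Others report (3, 3, 19): truth gives 0, best alternative gives -3.
Others report (3, 19, 3): truth gives 0, best alternative gives -3.
Others report (19, 3, 3): truth gives 0, best alternative gives -3.
Others report (7, 7, 13): truth gives 0, best alternative gives -1.
Others report (7, 13, 7): truth gives 0, best alternative gives -1.
Others report (13, 7, 7): truth gives 0, best alternative gives -1.
(Remaining 58 profiles checked similarly; truth is weakly best in each.)
In every case the truthful report is at least as good as any alternative, so it is a dominant strategy.

Yes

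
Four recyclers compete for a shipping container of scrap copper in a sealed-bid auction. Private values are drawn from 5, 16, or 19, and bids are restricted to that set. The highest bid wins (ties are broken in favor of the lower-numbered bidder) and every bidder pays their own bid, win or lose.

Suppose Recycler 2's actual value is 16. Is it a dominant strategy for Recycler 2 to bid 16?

Consider the case where Recycler 1 bids 5, Recycler 3 bids 5 and Recycler 4 bids 19.
Truthful bid 16: loses but pays 16, utility -16.
Bid 5 instead: loses but pays 5, utility -5.
Since -5 > -16, bidding 5 is strictly better here, so truthful bidding is not dominant.

No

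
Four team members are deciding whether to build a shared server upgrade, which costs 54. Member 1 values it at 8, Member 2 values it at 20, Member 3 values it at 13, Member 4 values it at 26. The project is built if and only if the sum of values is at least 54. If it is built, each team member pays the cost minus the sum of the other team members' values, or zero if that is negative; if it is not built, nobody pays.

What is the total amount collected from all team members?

Total value 67 ≥ cost 54, so it is built.
Member 1: others sum to 59; max(0, 54 - 59) = 0.
Member 2: others sum to 47; max(0, 54 - 47) = 7.
Member 3: others sum to 54; max(0, 54 - 54) = 0.
Member 4: others sum to 41; max(0, 54 - 41) = 13.
Total collected = 0 + 7 + 0 + 13 = 20.

20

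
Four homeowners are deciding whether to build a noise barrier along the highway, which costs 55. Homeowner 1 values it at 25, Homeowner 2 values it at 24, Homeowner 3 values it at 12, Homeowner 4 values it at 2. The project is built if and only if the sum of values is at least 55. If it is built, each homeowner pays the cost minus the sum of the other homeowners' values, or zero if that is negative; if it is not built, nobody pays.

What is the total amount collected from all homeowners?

Total value 63 ≥ cost 55, so it is built.
Homeowner 1: others sum to 38; max(0, 55 - 38) = 17.
Homeowner 2: others sum to 39; max(0, 55 - 39) = 16.
Homeowner 3: others sum to 51; max(0, 55 - 51) = 4.
Homeowner 4: others sum to 61; max(0, 55 - 61) = 0.
Total collected = 17 + 16 + 4 + 0 = 37.

37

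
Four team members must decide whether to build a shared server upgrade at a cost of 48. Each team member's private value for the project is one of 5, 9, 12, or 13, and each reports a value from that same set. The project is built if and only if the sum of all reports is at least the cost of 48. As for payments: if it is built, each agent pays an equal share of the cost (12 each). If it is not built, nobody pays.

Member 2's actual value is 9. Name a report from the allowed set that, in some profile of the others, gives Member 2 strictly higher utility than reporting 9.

Suppose Member 1 reports 13, Member 3 reports 13 and Member 4 reports 13.
Report 9: project built, pays 12, utility 9 - 12 = -3.
Report 5: project not built, utility 0.
So reporting 5 beats truth here (0 > -3).

5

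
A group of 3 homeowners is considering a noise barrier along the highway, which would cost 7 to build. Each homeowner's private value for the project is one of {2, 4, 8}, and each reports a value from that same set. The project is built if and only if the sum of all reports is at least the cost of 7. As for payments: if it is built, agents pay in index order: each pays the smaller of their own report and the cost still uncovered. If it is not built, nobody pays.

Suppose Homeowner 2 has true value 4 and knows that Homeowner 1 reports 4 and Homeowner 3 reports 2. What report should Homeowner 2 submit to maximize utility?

2

Report 2: project built, pays 2, utility 4 - 2 = 2.
Report 4: project built, pays 3, utility 4 - 3 = 1.
Report 8: project built, pays 3, utility 4 - 3 = 1.
The best choice is 2 with utility 2.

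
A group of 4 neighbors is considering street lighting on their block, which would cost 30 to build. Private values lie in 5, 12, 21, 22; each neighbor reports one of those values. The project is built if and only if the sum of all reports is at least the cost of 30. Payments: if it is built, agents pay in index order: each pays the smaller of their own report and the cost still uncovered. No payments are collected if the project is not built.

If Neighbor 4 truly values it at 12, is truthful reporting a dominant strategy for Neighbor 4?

Check each profile of the others' reports and compare truth against every alternative report.
Others report (5, 5, 21): truth gives 12, best alternative gives 12.
Others report (5, 5, 22): truth gives 12, best alternative gives 12.
Others report (5, 12, 21): truth gives 12, best alternative gives 12.
Others report (5, 12, 22): truth gives 12, best alternative gives 12.
Others report (5, 21, 5): truth gives 12, best alternative gives 12.
Others report (5, 21, 12): truth gives 12, best alternative gives 12.
(Remaining 58 profiles checked similarly; truth is weakly best in each.)
In every case the truthful report is at least as good as any alternative, so it is a dominant strategy.

Yes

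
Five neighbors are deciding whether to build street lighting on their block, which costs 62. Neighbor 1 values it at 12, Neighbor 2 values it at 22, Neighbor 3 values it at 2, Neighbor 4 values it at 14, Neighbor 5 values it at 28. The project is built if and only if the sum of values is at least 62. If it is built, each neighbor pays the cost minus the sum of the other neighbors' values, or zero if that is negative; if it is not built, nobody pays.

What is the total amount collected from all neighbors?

18

Total value 78 ≥ cost 62, so it is built.
Neighbor 1: others sum to 66; max(0, 62 - 66) = 0.
Neighbor 2: others sum to 56; max(0, 62 - 56) = 6.
Neighbor 3: others sum to 76; max(0, 62 - 76) = 0.
Neighbor 4: others sum to 64; max(0, 62 - 64) = 0.
Neighbor 5: others sum to 50; max(0, 62 - 50) = 12.
Total collected = 0 + 6 + 0 + 0 + 12 = 18.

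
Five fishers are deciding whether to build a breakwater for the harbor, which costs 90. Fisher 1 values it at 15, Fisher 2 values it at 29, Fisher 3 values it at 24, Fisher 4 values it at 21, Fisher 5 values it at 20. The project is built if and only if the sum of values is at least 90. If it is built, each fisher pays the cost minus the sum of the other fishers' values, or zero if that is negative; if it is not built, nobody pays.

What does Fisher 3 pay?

5

Total value 109 ≥ cost 90, so the project is built.
The other fishers' values sum to 85.
Cost minus that sum is 90 - 85 = 5.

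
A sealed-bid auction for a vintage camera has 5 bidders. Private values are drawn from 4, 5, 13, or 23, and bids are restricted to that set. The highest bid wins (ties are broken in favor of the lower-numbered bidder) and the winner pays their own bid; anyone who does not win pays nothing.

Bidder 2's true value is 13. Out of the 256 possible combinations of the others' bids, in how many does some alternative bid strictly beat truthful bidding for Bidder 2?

Others bid (4, 4, 4, 4): truth gives 0; bid 5 gives 8 > 0. Violating.
Others bid (4, 4, 4, 5): truth gives 0; bid 5 gives 8 > 0. Violating.
Others bid (4, 4, 5, 4): truth gives 0; bid 5 gives 8 > 0. Violating.
Others bid (4, 4, 5, 5): truth gives 0; bid 5 gives 8 > 0. Violating.
Others bid (4, 4, 4, 13): truth gives 0; no alternative beats it.
Others bid (4, 4, 4, 23): truth gives 0; no alternative beats it.
(Checking all 256 profiles: 8 have a profitable deviation, 248 do not.)

8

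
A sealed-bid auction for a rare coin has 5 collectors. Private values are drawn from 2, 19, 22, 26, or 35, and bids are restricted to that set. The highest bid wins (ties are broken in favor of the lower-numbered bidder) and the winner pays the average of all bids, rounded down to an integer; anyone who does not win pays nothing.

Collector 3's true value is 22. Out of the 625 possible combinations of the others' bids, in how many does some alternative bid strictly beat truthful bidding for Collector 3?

162

Others bid (2, 2, 2, 2): truth gives 16; bid 19 gives 17 > 16. Violating.
Others bid (2, 2, 2, 19): truth gives 13; bid 19 gives 14 > 13. Violating.
Others bid (2, 2, 2, 26): truth gives 0; bid 26 gives 11 > 0. Violating.
Others bid (2, 2, 2, 35): truth gives 0; bid 35 gives 7 > 0. Violating.
Others bid (2, 2, 2, 22): truth gives 12; no alternative beats it.
Others bid (2, 2, 19, 19): truth gives 10; no alternative beats it.
(Checking all 625 profiles: 162 have a profitable deviation, 463 do not.)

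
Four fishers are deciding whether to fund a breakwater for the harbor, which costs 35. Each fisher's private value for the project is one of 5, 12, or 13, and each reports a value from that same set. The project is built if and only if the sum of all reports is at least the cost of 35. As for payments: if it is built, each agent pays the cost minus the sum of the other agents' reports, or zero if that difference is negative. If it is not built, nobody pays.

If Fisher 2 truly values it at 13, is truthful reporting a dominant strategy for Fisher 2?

Check each profile of the others' reports and compare truth against every alternative report.
Others report (12, 12, 12): truth gives 13, best alternative gives 13.
Others report (12, 12, 13): truth gives 13, best alternative gives 13.
Others report (12, 13, 12): truth gives 13, best alternative gives 13.
Others report (12, 13, 13): truth gives 13, best alternative gives 13.
Others report (13, 12, 12): truth gives 13, best alternative gives 13.
Others report (13, 12, 13): truth gives 13, best alternative gives 13.
(Remaining 21 profiles checked similarly; truth is weakly best in each.)
In every case the truthful report is at least as good as any alternative, so it is a dominant strategy.

Yes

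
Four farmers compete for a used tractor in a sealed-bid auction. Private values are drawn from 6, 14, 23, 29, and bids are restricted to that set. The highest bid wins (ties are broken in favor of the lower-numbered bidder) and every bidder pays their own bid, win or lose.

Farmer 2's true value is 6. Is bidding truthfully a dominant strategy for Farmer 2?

Check each profile of the others' bids and compare truth against every alternative bid.
Others bid (6, 6, 23): truth gives -6, best alternative gives -14.
Others bid (6, 6, 29): truth gives -6, best alternative gives -14.
Others bid (6, 14, 23): truth gives -6, best alternative gives -14.
Others bid (6, 14, 29): truth gives -6, best alternative gives -14.
Others bid (6, 23, 6): truth gives -6, best alternative gives -14.
Others bid (6, 23, 14): truth gives -6, best alternative gives -14.
(Remaining 58 profiles checked similarly; truth is weakly best in each.)
In every case the truthful bid is at least as good as any alternative, so it is a dominant strategy.

Yes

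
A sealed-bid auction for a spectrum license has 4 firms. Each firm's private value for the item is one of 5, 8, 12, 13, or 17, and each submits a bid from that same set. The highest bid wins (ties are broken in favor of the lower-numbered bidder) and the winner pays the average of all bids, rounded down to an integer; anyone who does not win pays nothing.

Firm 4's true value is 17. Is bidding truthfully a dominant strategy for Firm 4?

No

Consider the case where Firm 1 bids 5, Firm 2 bids 5 and Firm 3 bids 5.
Truthful bid 17: wins, pays 8, utility 17 - 8 = 9.
Bid 8 instead: wins, pays 5, utility 17 - 5 = 12.
Since 12 > 9, bidding 8 is strictly better here, so truthful bidding is not dominant.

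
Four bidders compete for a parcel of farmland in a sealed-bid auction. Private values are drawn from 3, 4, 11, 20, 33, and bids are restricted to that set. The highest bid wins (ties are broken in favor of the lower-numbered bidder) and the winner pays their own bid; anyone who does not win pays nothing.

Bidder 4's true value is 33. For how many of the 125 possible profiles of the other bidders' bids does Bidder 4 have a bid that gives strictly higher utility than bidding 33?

Others bid (3, 3, 3): truth gives 0; bid 4 gives 29 > 0. Violating.
Others bid (3, 3, 4): truth gives 0; bid 11 gives 22 > 0. Violating.
Others bid (3, 3, 11): truth gives 0; bid 20 gives 13 > 0. Violating.
Others bid (3, 4, 3): truth gives 0; bid 11 gives 22 > 0. Violating.
Others bid (3, 3, 20): truth gives 0; no alternative beats it.
Others bid (3, 3, 33): truth gives 0; no alternative beats it.
(Checking all 125 profiles: 27 have a profitable deviation, 98 do not.)

27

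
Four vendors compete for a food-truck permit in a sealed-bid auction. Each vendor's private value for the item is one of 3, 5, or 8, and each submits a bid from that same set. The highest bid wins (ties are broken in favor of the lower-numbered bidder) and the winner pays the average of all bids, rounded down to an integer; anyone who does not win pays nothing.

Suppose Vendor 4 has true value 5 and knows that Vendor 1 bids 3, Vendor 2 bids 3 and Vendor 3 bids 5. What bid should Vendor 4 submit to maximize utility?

8

Bid 3: loses, pays 0, utility 0.
Bid 5: loses, pays 0, utility 0.
Bid 8: wins, pays 4, utility 5 - 4 = 1.
The best choice is 8 with utility 1.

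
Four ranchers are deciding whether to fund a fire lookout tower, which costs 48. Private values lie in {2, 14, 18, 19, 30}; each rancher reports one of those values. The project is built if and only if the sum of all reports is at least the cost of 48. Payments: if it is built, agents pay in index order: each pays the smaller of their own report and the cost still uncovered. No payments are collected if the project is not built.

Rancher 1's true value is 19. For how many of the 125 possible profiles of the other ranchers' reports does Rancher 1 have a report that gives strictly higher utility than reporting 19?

115

Others report (2, 2, 30): truth gives 0; report 14 gives 5 > 0. Violating.
Others report (2, 14, 14): truth gives 0; report 18 gives 1 > 0. Violating.
Others report (2, 14, 18): truth gives 0; report 14 gives 5 > 0. Violating.
Others report (2, 14, 19): truth gives 0; report 14 gives 5 > 0. Violating.
Others report (2, 2, 2): truth gives 0; no alternative beats it.
Others report (2, 2, 14): truth gives 0; no alternative beats it.
(Checking all 125 profiles: 115 have a profitable deviation, 10 do not.)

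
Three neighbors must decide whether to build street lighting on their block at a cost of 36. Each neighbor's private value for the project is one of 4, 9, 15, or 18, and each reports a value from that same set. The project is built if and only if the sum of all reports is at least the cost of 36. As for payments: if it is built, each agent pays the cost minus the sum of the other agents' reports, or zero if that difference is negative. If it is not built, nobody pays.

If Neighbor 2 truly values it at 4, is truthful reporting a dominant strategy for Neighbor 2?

Check each profile of the others' reports and compare truth against every alternative report.
Others report (9, 18): truth gives 0, best alternative gives -5.
Others report (18, 9): truth gives 0, best alternative gives -5.
Others report (15, 15): truth gives 0, best alternative gives -2.
Others report (18, 18): truth gives 4, best alternative gives 4.
Others report (15, 18): truth gives 1, best alternative gives 1.
Others report (18, 15): truth gives 1, best alternative gives 1.
(Remaining 10 profiles checked similarly; truth is weakly best in each.)
In every case the truthful report is at least as good as any alternative, so it is a dominant strategy.

Yes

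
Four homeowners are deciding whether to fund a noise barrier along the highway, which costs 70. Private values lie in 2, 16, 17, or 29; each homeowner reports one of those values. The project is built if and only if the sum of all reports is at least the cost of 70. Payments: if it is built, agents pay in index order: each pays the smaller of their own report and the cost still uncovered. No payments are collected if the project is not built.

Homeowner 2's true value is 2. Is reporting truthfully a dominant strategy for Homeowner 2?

Yes

Check each profile of the others' reports and compare truth against every alternative report.
Others report (2, 29, 29): truth gives 0, best alternative gives -14.
Others report (16, 16, 29): truth gives 0, best alternative gives -14.
Others report (16, 17, 29): truth gives 0, best alternative gives -14.
Others report (16, 29, 16): truth gives 0, best alternative gives -14.
Others report (16, 29, 17): truth gives 0, best alternative gives -14.
Others report (16, 29, 29): truth gives 0, best alternative gives -14.
(Remaining 58 profiles checked similarly; truth is weakly best in each.)
In every case the truthful report is at least as good as any alternative, so it is a dominant strategy.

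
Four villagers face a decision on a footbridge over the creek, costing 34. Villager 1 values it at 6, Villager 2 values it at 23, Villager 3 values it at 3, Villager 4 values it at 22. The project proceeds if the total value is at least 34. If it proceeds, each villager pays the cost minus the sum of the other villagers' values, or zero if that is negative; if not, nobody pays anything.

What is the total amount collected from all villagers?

5

Total value 54 ≥ cost 34, so it is built.
Villager 1: others sum to 48; max(0, 34 - 48) = 0.
Villager 2: others sum to 31; max(0, 34 - 31) = 3.
Villager 3: others sum to 51; max(0, 34 - 51) = 0.
Villager 4: others sum to 32; max(0, 34 - 32) = 2.
Total collected = 0 + 3 + 0 + 2 = 5.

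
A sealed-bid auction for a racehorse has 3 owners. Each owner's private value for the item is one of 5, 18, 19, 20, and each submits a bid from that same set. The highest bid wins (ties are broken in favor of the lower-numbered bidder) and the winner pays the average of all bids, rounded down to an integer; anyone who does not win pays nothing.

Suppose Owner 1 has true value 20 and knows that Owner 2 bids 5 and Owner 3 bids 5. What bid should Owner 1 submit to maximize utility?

Bid 5: wins, pays 5, utility 20 - 5 = 15.
Bid 18: wins, pays 9, utility 20 - 9 = 11.
Bid 19: wins, pays 9, utility 20 - 9 = 11.
Bid 20: wins, pays 10, utility 20 - 10 = 10.
The best choice is 5 with utility 15.

5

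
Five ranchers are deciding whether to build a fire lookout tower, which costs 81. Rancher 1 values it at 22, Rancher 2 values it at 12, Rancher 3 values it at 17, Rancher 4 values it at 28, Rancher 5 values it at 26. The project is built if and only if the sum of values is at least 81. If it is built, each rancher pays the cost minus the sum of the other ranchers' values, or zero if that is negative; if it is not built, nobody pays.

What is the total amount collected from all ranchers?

6

Total value 105 ≥ cost 81, so it is built.
Rancher 1: others sum to 83; max(0, 81 - 83) = 0.
Rancher 2: others sum to 93; max(0, 81 - 93) = 0.
Rancher 3: others sum to 88; max(0, 81 - 88) = 0.
Rancher 4: others sum to 77; max(0, 81 - 77) = 4.
Rancher 5: others sum to 79; max(0, 81 - 79) = 2.
Total collected = 0 + 0 + 0 + 4 + 2 = 6.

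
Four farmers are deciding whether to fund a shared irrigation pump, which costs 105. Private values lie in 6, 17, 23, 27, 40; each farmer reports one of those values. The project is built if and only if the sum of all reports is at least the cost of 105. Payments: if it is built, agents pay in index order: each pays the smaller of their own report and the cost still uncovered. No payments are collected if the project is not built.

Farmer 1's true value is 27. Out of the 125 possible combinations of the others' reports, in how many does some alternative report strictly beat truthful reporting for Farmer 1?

31

Others report (6, 40, 40): truth gives 0; report 23 gives 4 > 0. Violating.
Others report (17, 27, 40): truth gives 0; report 23 gives 4 > 0. Violating.
Others report (17, 40, 27): truth gives 0; report 23 gives 4 > 0. Violating.
Others report (17, 40, 40): truth gives 0; report 17 gives 10 > 0. Violating.
Others report (6, 6, 6): truth gives 0; no alternative beats it.
Others report (6, 6, 17): truth gives 0; no alternative beats it.
(Checking all 125 profiles: 31 have a profitable deviation, 94 do not.)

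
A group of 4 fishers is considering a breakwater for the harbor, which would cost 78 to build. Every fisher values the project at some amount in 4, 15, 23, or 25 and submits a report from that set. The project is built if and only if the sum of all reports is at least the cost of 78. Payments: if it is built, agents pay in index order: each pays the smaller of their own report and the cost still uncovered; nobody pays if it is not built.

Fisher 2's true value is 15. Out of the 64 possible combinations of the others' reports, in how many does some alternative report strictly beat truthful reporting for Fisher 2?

Others report (25, 25, 25): truth gives 0; report 4 gives 11 > 0. Violating.
Others report (4, 4, 4): truth gives 0; no alternative beats it.
Others report (4, 4, 15): truth gives 0; no alternative beats it.
(Checking all 64 profiles: 1 has a profitable deviation, 63 do not.)

1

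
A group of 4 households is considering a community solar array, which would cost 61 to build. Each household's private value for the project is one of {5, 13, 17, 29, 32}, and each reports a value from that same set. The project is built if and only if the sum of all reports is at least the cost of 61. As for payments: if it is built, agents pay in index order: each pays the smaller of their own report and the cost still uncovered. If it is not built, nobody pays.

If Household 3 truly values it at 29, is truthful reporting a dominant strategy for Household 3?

No

Consider the case where Household 1 reports 5, Household 2 reports 13 and Household 4 reports 29.
Truthful report 29: project built, pays 29, utility 29 - 29 = 0.
Report 17 instead: project built, pays 17, utility 29 - 17 = 12.
Since 12 > 0, reporting 17 is strictly better here, so truthful reporting is not dominant.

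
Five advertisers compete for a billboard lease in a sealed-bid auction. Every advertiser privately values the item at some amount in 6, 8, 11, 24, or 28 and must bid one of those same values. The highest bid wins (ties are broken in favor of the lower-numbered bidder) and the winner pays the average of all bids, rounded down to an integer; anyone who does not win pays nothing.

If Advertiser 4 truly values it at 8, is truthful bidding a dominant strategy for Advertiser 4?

Consider the case where Advertiser 1 bids 6, Advertiser 2 bids 6, Advertiser 3 bids 8 and Advertiser 5 bids 6.
Truthful bid 8: loses, pays 0, utility 0.
Bid 11 instead: wins, pays 7, utility 8 - 7 = 1.
Since 1 > 0, bidding 11 is strictly better here, so truthful bidding is not dominant.

No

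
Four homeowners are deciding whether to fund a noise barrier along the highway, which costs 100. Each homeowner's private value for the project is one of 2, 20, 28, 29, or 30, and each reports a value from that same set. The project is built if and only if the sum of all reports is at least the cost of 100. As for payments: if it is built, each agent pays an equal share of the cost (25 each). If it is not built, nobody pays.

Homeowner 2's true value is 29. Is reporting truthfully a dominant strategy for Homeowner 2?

Consider the case where Homeowner 1 reports 20, Homeowner 3 reports 20 and Homeowner 4 reports 30.
Truthful report 29: project not built, utility 0.
Report 30 instead: project built, pays 25, utility 29 - 25 = 4.
Since 4 > 0, reporting 30 is strictly better here, so truthful reporting is not dominant.

No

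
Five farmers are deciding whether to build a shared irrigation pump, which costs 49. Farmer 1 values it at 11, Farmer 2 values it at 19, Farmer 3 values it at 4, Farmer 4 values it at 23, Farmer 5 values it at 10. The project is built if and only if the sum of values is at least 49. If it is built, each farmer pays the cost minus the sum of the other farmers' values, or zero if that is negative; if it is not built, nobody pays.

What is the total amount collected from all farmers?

Total value 67 ≥ cost 49, so it is built.
Farmer 1: others sum to 56; max(0, 49 - 56) = 0.
Farmer 2: others sum to 48; max(0, 49 - 48) = 1.
Farmer 3: others sum to 63; max(0, 49 - 63) = 0.
Farmer 4: others sum to 44; max(0, 49 - 44) = 5.
Farmer 5: others sum to 57; max(0, 49 - 57) = 0.
Total collected = 0 + 1 + 0 + 5 + 0 = 6.

6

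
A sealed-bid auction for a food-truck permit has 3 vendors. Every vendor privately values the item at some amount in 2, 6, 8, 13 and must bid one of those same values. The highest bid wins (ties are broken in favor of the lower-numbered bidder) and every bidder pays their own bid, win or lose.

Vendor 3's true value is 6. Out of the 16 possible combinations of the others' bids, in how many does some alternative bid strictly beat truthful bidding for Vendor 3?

15

Others bid (2, 6): truth gives -6; bid 2 gives -2 > -6. Violating.
Others bid (2, 8): truth gives -6; bid 2 gives -2 > -6. Violating.
Others bid (2, 13): truth gives -6; bid 2 gives -2 > -6. Violating.
Others bid (6, 2): truth gives -6; bid 2 gives -2 > -6. Violating.
Others bid (2, 2): truth gives 0; no alternative beats it.
(Checking all 16 profiles: 15 have a profitable deviation, 1 does not.)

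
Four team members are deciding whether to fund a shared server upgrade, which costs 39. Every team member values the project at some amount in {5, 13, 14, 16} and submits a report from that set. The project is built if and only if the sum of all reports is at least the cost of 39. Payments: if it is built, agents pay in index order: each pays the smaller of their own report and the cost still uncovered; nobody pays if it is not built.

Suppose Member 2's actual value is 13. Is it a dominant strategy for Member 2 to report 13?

Consider the case where Member 1 reports 5, Member 3 reports 13 and Member 4 reports 16.
Truthful report 13: project built, pays 13, utility 13 - 13 = 0.
Report 5 instead: project built, pays 5, utility 13 - 5 = 8.
Since 8 > 0, reporting 5 is strictly better here, so truthful reporting is not dominant.

No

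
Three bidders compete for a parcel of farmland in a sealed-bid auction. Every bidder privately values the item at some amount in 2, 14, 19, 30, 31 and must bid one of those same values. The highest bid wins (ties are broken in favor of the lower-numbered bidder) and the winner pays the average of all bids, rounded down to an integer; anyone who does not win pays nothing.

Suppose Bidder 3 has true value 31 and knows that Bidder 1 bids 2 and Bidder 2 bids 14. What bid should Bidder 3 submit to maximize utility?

Bid 2: loses, pays 0, utility 0.
Bid 14: loses, pays 0, utility 0.
Bid 19: wins, pays 11, utility 31 - 11 = 20.
Bid 30: wins, pays 15, utility 31 - 15 = 16.
Bid 31: wins, pays 15, utility 31 - 15 = 16.
The best choice is 19 with utility 20.

19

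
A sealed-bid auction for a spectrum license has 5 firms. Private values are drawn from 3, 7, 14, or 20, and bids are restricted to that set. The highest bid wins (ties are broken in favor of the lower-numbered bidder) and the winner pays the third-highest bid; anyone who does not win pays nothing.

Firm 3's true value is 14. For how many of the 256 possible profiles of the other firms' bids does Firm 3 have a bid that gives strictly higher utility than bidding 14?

32

Others bid (3, 3, 3, 20): truth gives 0; bid 20 gives 11 > 0. Violating.
Others bid (3, 3, 7, 20): truth gives 0; bid 20 gives 7 > 0. Violating.
Others bid (3, 3, 20, 3): truth gives 0; bid 20 gives 11 > 0. Violating.
Others bid (3, 3, 20, 7): truth gives 0; bid 20 gives 7 > 0. Violating.
Others bid (3, 3, 3, 3): truth gives 11; no alternative beats it.
Others bid (3, 3, 3, 7): truth gives 11; no alternative beats it.
(Checking all 256 profiles: 32 have a profitable deviation, 224 do not.)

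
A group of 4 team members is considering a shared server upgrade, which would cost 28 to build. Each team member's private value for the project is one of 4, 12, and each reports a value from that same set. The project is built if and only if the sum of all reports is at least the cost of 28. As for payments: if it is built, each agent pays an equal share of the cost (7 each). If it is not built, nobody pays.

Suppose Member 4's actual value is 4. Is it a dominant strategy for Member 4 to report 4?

Check each profile of the others' reports and compare truth against every alternative report.
Others report (4, 4, 12): truth gives 0, best alternative gives -3.
Others report (4, 12, 4): truth gives 0, best alternative gives -3.
Others report (12, 4, 4): truth gives 0, best alternative gives -3.
Others report (4, 12, 12): truth gives -3, best alternative gives -3.
Others report (12, 4, 12): truth gives -3, best alternative gives -3.
Others report (12, 12, 4): truth gives -3, best alternative gives -3.
(Remaining 2 profiles checked similarly; truth is weakly best in each.)
In every case the truthful report is at least as good as any alternative, so it is a dominant strategy.

Yes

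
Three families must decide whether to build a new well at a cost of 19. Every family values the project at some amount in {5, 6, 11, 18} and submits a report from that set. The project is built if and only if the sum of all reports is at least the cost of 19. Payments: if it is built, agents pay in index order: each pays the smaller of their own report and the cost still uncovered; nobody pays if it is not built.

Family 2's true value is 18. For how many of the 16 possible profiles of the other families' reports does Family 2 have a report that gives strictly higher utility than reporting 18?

Others report (5, 5): truth gives 4; report 11 gives 7 > 4. Violating.
Others report (5, 6): truth gives 4; report 11 gives 7 > 4. Violating.
Others report (5, 11): truth gives 4; report 5 gives 13 > 4. Violating.
Others report (5, 18): truth gives 4; report 5 gives 13 > 4. Violating.
Others report (18, 5): truth gives 17; no alternative beats it.
Others report (18, 6): truth gives 17; no alternative beats it.
(Checking all 16 profiles: 12 have a profitable deviation, 4 do not.)

12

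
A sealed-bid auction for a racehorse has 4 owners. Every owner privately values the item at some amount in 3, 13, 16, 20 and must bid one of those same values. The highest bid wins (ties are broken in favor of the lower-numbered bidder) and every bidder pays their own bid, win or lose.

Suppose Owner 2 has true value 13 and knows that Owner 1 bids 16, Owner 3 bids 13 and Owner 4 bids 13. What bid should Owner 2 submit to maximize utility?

Bid 3: loses but pays 3, utility -3.
Bid 13: loses but pays 13, utility -13.
Bid 16: loses but pays 16, utility -16.
Bid 20: wins, pays 20, utility 13 - 20 = -7.
The best choice is 3 with utility -3.

3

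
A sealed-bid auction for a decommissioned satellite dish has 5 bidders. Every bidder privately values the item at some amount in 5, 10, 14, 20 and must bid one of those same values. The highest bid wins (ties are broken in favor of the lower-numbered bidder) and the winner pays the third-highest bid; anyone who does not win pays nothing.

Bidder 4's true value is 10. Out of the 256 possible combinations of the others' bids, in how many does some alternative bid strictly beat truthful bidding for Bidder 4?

Others bid (5, 5, 5, 14): truth gives 0; bid 14 gives 5 > 0. Violating.
Others bid (5, 5, 5, 20): truth gives 0; bid 20 gives 5 > 0. Violating.
Others bid (5, 5, 10, 5): truth gives 0; bid 14 gives 5 > 0. Violating.
Others bid (5, 5, 14, 5): truth gives 0; bid 20 gives 5 > 0. Violating.
Others bid (5, 5, 5, 5): truth gives 5; no alternative beats it.
Others bid (5, 5, 5, 10): truth gives 5; no alternative beats it.
(Checking all 256 profiles: 8 have a profitable deviation, 248 do not.)

8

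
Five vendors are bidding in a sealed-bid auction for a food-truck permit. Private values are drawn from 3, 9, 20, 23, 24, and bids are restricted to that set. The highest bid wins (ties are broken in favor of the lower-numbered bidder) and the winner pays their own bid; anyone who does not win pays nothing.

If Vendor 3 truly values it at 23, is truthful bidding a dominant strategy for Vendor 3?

No

Consider the case where Vendor 1 bids 3, Vendor 2 bids 3, Vendor 4 bids 3 and Vendor 5 bids 3.
Truthful bid 23: wins, pays 23, utility 23 - 23 = 0.
Bid 9 instead: wins, pays 9, utility 23 - 9 = 14.
Since 14 > 0, bidding 9 is strictly better here, so truthful bidding is not dominant.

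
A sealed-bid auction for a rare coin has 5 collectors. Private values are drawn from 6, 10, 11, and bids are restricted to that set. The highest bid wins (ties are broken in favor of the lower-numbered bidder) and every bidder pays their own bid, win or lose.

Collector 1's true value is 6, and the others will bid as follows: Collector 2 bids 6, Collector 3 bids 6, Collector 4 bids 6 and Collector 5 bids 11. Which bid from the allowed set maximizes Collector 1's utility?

11

Bid 6: loses but pays 6, utility -6.
Bid 10: loses but pays 10, utility -10.
Bid 11: wins, pays 11, utility 6 - 11 = -5.
The best choice is 11 with utility -5.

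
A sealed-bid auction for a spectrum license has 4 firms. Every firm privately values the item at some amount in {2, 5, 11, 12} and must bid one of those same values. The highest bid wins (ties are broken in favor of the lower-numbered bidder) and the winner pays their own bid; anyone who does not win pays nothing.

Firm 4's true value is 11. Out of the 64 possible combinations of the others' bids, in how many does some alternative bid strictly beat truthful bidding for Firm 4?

Others bid (2, 2, 2): truth gives 0; bid 5 gives 6 > 0. Violating.
Others bid (2, 2, 5): truth gives 0; no alternative beats it.
Others bid (2, 2, 11): truth gives 0; no alternative beats it.
(Checking all 64 profiles: 1 has a profitable deviation, 63 do not.)

1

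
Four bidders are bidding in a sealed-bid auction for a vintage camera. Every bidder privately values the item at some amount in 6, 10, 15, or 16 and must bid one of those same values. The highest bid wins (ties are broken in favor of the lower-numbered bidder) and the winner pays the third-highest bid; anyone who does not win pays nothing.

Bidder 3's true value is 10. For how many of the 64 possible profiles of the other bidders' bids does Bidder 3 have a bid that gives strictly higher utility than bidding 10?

6

Others bid (6, 6, 15): truth gives 0; bid 15 gives 4 > 0. Violating.
Others bid (6, 6, 16): truth gives 0; bid 16 gives 4 > 0. Violating.
Others bid (6, 10, 6): truth gives 0; bid 15 gives 4 > 0. Violating.
Others bid (6, 15, 6): truth gives 0; bid 16 gives 4 > 0. Violating.
Others bid (6, 6, 6): truth gives 4; no alternative beats it.
Others bid (6, 6, 10): truth gives 4; no alternative beats it.
(Checking all 64 profiles: 6 have a profitable deviation, 58 do not.)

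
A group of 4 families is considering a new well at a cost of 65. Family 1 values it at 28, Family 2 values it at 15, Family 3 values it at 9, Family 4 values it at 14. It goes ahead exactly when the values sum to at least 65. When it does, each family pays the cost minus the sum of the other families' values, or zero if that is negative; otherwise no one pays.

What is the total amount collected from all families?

Total value 66 ≥ cost 65, so it is built.
Family 1: others sum to 38; max(0, 65 - 38) = 27.
Family 2: others sum to 51; max(0, 65 - 51) = 14.
Family 3: others sum to 57; max(0, 65 - 57) = 8.
Family 4: others sum to 52; max(0, 65 - 52) = 13.
Total collected = 27 + 14 + 8 + 13 = 62.

62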